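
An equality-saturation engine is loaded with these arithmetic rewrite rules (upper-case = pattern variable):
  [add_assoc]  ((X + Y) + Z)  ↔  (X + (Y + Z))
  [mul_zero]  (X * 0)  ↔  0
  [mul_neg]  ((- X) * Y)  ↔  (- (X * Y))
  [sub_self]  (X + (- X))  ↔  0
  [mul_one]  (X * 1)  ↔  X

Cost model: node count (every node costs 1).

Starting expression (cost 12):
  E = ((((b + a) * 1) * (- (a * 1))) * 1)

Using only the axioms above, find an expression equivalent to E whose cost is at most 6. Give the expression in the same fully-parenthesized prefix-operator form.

((b + a) * (- a))   [cost 6]

(1) (a * 1)  =[mul_one →]=  a    ⊢ ((((b + a) * 1) * (- a)) * 1)
(2) ((((b + a) * 1) * (- a)) * 1)  =[mul_one →]=  (((b + a) * 1) * (- a))
(3) ((b + a) * 1)  =[mul_one →]=  (b + a)    ⊢ cost 6, within 6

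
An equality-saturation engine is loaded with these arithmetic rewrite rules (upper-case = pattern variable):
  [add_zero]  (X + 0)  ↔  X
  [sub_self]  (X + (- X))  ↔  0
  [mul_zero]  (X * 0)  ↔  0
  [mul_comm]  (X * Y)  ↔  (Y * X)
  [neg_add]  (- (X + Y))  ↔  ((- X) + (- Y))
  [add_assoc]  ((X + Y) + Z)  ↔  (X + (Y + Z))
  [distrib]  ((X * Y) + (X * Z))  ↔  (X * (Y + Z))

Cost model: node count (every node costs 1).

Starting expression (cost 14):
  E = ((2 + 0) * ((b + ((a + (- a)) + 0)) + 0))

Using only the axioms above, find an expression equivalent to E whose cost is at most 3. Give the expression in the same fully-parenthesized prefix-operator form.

(2 * b)   [cost 3]

1. [add_zero →] ((b + ((a + (- a)) + 0)) + 0)  →  (b + ((a + (- a)) + 0));  E = ((2 + 0) * (b + ((a + (- a)) + 0)))
2. [add_zero →] ((a + (- a)) + 0)  →  (a + (- a));  E = ((2 + 0) * (b + (a + (- a))))
3. [sub_self →] (a + (- a))  →  0;  E = ((2 + 0) * (b + 0))
4. [add_zero →] (2 + 0)  →  2;  E = (2 * (b + 0))
5. [add_zero →] (b + 0)  →  b;  cost 3 ≤ 3, done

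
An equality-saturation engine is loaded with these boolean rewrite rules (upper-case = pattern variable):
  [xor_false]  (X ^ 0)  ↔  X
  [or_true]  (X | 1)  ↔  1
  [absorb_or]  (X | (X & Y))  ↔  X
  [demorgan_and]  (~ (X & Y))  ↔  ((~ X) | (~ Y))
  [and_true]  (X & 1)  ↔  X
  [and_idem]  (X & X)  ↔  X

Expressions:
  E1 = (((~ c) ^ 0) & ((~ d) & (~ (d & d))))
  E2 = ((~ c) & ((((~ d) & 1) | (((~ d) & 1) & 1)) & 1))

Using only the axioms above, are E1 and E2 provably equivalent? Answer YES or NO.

1. [and_idem →] (d & d)  →  d;  E1 = (((~ c) ^ 0) & ((~ d) & (~ d)))
2. [xor_false →] ((~ c) ^ 0)  →  (~ c);  E1 = ((~ c) & ((~ d) & (~ d)))
3. [and_idem →] ((~ d) & (~ d))  →  (~ d);  E1 = ((~ c) & (~ d))
4. [and_true ←] (~ d)  →  ((~ d) & 1);  E1 = ((~ c) & ((~ d) & 1))
5. [and_true ←] (~ d)  →  ((~ d) & 1);  E1 = ((~ c) & (((~ d) & 1) & 1))
6. [absorb_or ←] ((~ d) & 1)  →  (((~ d) & 1) | (((~ d) & 1) & 1));  this is E2

YES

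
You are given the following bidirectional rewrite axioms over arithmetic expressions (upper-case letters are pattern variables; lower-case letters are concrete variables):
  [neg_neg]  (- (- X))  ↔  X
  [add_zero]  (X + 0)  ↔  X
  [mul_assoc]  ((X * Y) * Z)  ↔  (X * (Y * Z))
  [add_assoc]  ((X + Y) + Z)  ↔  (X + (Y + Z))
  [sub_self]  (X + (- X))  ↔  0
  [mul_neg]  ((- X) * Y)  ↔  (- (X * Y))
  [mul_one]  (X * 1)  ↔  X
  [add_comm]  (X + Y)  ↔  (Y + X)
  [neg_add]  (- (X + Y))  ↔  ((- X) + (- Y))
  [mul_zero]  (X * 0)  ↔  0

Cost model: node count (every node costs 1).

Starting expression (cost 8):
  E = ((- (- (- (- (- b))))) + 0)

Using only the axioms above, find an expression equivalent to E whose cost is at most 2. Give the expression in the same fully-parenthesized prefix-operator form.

(- b)   [cost 2]

step 1: add_zero (→) rewrites ((- (- (- (- (- b))))) + 0) into (- (- (- (- (- b)))))
step 2: neg_neg (→) rewrites (- (- (- (- b)))) into (- (- b)), now (- (- (- b)))
step 3: neg_neg (→) rewrites (- (- b)) into b, reaching cost 2 (bound 2)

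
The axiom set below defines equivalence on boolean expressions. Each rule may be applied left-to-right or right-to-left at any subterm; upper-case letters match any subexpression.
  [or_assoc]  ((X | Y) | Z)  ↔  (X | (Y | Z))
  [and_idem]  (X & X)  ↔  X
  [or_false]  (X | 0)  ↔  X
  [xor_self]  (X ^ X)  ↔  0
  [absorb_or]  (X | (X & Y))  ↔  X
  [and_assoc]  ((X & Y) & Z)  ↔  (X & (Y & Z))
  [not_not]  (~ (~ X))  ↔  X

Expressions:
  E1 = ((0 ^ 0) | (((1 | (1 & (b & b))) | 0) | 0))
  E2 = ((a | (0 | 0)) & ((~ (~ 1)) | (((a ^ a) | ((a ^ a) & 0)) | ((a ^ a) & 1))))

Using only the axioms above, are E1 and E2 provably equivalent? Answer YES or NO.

NO

Every axiom is a valid identity, so a rewrite proof would force E1 and E2 to agree under every assignment.
At a=0, b=0: E1 = 1 but E2 = 0; they differ, so no derivation exists.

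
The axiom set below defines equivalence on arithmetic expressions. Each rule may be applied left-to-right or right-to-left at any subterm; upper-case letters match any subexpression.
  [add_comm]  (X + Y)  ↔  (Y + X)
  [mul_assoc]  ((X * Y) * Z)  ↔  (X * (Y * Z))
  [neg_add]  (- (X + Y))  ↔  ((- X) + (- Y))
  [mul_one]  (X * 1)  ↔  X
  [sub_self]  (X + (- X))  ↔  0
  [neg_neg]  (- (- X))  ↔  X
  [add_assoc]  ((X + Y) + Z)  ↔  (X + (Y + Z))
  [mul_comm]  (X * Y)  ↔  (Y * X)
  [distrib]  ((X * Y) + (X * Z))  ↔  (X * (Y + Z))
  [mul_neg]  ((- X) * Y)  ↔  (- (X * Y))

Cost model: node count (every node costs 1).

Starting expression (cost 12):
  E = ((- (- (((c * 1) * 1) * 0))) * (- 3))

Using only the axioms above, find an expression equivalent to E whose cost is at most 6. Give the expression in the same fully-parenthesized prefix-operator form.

((c * 0) * (- 3))   [cost 6]

1. [neg_neg →] (- (- (((c * 1) * 1) * 0)))  →  (((c * 1) * 1) * 0);  E = ((((c * 1) * 1) * 0) * (- 3))
2. [mul_one →] ((c * 1) * 1)  →  (c * 1);  E = (((c * 1) * 0) * (- 3))
3. [mul_one →] (c * 1)  →  c;  cost 6 ≤ 6, done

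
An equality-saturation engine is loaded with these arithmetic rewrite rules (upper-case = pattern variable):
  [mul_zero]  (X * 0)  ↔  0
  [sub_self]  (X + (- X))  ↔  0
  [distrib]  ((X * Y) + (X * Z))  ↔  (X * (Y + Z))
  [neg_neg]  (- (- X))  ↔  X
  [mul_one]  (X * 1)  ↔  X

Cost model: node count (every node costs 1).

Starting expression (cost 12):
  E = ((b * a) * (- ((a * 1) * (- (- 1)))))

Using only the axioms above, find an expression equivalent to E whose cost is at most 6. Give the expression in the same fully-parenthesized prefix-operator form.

((b * a) * (- a))   [cost 6]

(1) (- (- 1))  =[neg_neg →]=  1    ⊢ ((b * a) * (- ((a * 1) * 1)))
(2) ((a * 1) * 1)  =[mul_one →]=  (a * 1)    ⊢ ((b * a) * (- (a * 1)))
(3) (a * 1)  =[mul_one →]=  a    ⊢ cost 6, within 6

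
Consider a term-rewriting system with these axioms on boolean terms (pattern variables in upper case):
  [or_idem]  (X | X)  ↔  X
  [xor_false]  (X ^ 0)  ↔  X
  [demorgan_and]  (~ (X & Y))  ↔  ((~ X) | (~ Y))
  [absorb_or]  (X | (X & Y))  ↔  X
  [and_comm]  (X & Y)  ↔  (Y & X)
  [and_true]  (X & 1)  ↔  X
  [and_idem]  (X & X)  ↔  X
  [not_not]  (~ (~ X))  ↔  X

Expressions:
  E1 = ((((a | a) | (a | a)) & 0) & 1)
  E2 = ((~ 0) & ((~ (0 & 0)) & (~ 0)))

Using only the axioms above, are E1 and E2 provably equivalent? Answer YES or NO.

All listed rules preserve value, hence provable equivalence implies equal values everywhere; look for a separating assignment.
a=0 gives E1 ↦ 0, E2 ↦ 1; values differ ⇒ not provably equivalent.

NO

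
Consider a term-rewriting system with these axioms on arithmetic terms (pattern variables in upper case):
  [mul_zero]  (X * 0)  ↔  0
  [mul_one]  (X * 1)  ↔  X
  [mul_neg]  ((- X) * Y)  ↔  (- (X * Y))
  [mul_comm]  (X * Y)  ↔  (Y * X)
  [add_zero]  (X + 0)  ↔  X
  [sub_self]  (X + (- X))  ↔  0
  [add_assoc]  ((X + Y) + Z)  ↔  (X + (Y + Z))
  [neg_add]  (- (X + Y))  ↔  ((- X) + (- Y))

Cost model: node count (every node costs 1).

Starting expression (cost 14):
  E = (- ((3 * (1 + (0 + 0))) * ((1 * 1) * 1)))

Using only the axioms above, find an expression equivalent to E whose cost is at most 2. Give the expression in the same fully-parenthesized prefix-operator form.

1. [add_zero →] (0 + 0)  →  0;  E = (- ((3 * (1 + 0)) * ((1 * 1) * 1)))
2. [add_zero →] (1 + 0)  →  1;  E = (- ((3 * 1) * ((1 * 1) * 1)))
3. [mul_one →] (3 * 1)  →  3;  E = (- (3 * ((1 * 1) * 1)))
4. [mul_one →] ((1 * 1) * 1)  →  (1 * 1);  E = (- (3 * (1 * 1)))
5. [mul_one →] (1 * 1)  →  1;  E = (- (3 * 1))
6. [mul_one →] (3 * 1)  →  3;  cost 2 ≤ 2, done

(- 3)   [cost 2]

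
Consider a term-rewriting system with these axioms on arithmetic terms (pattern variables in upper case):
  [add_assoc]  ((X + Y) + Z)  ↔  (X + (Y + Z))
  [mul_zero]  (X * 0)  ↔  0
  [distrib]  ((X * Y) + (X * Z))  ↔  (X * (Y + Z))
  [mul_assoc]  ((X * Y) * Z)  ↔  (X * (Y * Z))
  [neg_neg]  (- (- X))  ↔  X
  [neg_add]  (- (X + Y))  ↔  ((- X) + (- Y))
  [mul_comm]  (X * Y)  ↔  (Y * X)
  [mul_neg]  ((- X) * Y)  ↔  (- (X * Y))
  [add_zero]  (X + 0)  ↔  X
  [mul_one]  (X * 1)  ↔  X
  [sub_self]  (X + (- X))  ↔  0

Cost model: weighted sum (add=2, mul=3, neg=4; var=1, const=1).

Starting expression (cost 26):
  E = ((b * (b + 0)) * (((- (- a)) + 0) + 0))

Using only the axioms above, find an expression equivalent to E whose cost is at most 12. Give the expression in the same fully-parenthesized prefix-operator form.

((b * b) * (a + 0))   [cost 12]

step 1: add_zero (→) rewrites (((- (- a)) + 0) + 0) into ((- (- a)) + 0), now ((b * (b + 0)) * ((- (- a)) + 0))
step 2: neg_neg (→) rewrites (- (- a)) into a, now ((b * (b + 0)) * (a + 0))
step 3: add_zero (→) rewrites (b + 0) into b, reaching cost 12 (bound 12)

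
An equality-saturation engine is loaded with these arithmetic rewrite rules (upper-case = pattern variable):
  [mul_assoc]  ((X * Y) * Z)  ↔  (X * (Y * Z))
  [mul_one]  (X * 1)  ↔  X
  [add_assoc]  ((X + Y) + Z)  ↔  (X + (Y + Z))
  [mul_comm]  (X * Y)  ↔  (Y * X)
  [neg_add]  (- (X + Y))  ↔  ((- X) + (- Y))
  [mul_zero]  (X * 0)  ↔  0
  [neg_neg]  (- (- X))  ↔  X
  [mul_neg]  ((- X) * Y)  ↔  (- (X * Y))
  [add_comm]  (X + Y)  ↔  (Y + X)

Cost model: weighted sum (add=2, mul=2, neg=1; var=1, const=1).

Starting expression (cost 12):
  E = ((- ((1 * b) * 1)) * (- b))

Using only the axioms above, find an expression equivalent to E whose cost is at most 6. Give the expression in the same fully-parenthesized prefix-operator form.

1. [mul_comm →] (1 * b)  →  (b * 1);  E = ((- ((b * 1) * 1)) * (- b))
2. [mul_one →] ((b * 1) * 1)  →  (b * 1);  E = ((- (b * 1)) * (- b))
3. [mul_one →] (b * 1)  →  b;  cost 6 ≤ 6, done

((- b) * (- b))   [cost 6]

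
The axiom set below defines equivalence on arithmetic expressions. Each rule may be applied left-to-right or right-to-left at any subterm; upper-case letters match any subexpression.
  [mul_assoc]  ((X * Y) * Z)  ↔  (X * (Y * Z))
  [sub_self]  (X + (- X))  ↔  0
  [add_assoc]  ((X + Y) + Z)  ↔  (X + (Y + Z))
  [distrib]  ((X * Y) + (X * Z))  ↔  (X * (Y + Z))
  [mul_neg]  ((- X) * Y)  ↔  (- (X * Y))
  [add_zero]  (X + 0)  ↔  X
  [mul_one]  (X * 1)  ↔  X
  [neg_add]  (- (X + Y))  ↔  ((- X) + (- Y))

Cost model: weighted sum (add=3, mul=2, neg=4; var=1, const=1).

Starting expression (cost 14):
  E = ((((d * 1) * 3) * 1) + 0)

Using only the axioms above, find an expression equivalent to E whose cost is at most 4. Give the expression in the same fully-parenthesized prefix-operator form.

(d * 3)   [cost 4]

(1) (((d * 1) * 3) * 1)  =[mul_one →]=  ((d * 1) * 3)    ⊢ (((d * 1) * 3) + 0)
(2) (((d * 1) * 3) + 0)  =[add_zero →]=  ((d * 1) * 3)
(3) (d * 1)  =[mul_one →]=  d    ⊢ cost 4, within 4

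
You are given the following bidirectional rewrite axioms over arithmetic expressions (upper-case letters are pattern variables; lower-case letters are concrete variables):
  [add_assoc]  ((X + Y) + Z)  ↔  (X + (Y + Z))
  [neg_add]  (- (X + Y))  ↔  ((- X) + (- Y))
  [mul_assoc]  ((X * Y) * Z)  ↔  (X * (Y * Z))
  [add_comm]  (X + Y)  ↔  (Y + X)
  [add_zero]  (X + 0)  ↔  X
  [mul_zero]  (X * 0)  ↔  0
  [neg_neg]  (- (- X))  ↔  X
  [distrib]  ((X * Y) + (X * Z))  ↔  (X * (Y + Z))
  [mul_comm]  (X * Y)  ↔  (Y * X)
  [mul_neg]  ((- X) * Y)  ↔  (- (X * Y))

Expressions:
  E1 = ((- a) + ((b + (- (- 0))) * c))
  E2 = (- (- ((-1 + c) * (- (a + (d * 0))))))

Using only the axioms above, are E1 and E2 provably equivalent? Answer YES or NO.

NO

All listed rules preserve value, hence provable equivalence implies equal values everywhere; look for a separating assignment.
a=0, b=1, c=1, d=0 gives E1 ↦ 1, E2 ↦ 0; values differ ⇒ not provably equivalent.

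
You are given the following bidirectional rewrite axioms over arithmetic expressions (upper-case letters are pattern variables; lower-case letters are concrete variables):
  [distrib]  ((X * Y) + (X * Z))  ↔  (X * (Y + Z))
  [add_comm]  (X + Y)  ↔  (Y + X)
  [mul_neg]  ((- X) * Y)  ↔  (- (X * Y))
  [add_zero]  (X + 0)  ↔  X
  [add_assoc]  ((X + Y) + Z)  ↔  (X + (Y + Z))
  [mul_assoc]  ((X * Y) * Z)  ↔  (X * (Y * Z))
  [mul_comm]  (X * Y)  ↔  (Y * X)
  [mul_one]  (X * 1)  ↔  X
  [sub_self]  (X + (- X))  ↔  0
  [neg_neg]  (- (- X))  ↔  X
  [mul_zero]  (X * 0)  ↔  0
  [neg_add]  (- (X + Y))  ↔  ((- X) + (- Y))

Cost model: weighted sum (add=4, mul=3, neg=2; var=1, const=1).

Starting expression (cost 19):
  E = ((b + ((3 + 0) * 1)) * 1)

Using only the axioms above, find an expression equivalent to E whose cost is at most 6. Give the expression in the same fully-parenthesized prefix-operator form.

(b + 3)   [cost 6]

1. [mul_one →] ((b + ((3 + 0) * 1)) * 1)  →  (b + ((3 + 0) * 1))
2. [add_zero →] (3 + 0)  →  3;  E = (b + (3 * 1))
3. [mul_one →] (3 * 1)  →  3;  cost 6 ≤ 6, done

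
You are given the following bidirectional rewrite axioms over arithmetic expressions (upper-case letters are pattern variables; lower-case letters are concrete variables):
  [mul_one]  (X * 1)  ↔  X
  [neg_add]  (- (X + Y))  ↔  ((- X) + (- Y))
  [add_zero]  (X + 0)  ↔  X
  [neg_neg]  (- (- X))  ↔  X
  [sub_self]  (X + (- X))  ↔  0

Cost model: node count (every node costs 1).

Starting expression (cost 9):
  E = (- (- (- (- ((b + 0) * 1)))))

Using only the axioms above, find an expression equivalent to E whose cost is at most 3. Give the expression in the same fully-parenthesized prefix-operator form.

(1) (- (- (- (- ((b + 0) * 1)))))  =[neg_neg →]=  (- (- ((b + 0) * 1)))
(2) (b + 0)  =[add_zero →]=  b    ⊢ (- (- (b * 1)))
(3) (b * 1)  =[mul_one →]=  b    ⊢ cost 3, within 3

(- (- b))   [cost 3]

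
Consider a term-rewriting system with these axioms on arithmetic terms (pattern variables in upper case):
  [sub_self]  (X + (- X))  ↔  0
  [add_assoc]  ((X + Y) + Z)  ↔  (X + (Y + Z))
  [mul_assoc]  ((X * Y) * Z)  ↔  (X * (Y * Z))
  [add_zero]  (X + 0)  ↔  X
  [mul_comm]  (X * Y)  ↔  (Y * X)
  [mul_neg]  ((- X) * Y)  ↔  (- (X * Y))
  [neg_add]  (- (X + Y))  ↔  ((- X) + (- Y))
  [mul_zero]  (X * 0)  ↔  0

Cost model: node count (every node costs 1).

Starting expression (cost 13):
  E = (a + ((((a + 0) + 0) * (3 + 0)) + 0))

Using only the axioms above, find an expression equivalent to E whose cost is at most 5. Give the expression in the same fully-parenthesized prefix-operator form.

1. [add_zero →] ((((a + 0) + 0) * (3 + 0)) + 0)  →  (((a + 0) + 0) * (3 + 0));  E = (a + (((a + 0) + 0) * (3 + 0)))
2. [add_zero →] ((a + 0) + 0)  →  (a + 0);  E = (a + ((a + 0) * (3 + 0)))
3. [add_zero →] (a + 0)  →  a;  E = (a + (a * (3 + 0)))
4. [add_zero →] (3 + 0)  →  3;  cost 5 ≤ 5, done

(a + (a * 3))   [cost 5]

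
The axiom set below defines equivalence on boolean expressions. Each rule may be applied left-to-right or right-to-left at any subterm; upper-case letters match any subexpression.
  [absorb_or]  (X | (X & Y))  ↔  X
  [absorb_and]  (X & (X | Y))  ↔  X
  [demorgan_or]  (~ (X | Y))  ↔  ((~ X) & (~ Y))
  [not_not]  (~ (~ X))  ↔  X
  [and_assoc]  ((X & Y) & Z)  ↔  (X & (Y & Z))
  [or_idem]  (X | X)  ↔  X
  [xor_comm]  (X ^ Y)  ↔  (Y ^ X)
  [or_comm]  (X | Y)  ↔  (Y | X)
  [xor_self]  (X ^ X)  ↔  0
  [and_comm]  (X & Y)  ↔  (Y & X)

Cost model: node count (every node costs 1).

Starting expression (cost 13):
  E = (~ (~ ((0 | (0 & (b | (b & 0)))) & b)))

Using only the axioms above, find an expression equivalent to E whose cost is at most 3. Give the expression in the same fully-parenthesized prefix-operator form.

(0 & b)   [cost 3]

(1) (b | (b & 0))  =[absorb_or →]=  b    ⊢ (~ (~ ((0 | (0 & b)) & b)))
(2) (~ (~ ((0 | (0 & b)) & b)))  =[not_not →]=  ((0 | (0 & b)) & b)
(3) (0 | (0 & b))  =[absorb_or →]=  0    ⊢ cost 3, within 3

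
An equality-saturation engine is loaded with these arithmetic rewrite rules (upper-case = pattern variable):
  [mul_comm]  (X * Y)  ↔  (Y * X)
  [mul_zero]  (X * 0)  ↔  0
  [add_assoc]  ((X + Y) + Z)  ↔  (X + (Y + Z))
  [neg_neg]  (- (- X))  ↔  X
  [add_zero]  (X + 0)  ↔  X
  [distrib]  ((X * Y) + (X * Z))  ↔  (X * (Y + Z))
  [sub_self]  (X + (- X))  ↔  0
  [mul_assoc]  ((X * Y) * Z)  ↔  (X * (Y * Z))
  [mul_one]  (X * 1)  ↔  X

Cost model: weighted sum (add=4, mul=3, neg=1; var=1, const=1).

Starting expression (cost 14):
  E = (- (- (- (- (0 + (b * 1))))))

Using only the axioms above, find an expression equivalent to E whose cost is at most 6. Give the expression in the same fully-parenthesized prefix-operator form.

(0 + b)   [cost 6]

step 1: mul_one (→) rewrites (b * 1) into b, now (- (- (- (- (0 + b)))))
step 2: neg_neg (→) rewrites (- (- (- (- (0 + b))))) into (- (- (0 + b)))
step 3: neg_neg (→) rewrites (- (- (0 + b))) into (0 + b), reaching cost 6 (bound 6)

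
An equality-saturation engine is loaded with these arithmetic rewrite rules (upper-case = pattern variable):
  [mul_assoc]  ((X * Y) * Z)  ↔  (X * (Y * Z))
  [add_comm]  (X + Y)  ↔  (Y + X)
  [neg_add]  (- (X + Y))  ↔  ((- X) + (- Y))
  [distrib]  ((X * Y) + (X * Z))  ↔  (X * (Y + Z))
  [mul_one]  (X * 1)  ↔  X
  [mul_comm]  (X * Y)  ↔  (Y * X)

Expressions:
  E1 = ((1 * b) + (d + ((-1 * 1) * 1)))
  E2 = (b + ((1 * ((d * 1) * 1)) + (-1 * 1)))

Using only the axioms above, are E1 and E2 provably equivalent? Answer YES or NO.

step 1: mul_one (→) rewrites (-1 * 1) into -1, now ((1 * b) + (d + (-1 * 1)))
step 2: mul_comm (→) rewrites (1 * b) into (b * 1), now ((b * 1) + (d + (-1 * 1)))
step 3: mul_one (→) rewrites (b * 1) into b, now (b + (d + (-1 * 1)))
step 4: mul_one (→) rewrites (-1 * 1) into -1, now (b + (d + -1))
step 5: mul_one (←) rewrites d into (d * 1), now (b + ((d * 1) + -1))
step 6: mul_comm (→) rewrites (d * 1) into (1 * d), now (b + ((1 * d) + -1))
step 7: mul_one (←) rewrites -1 into (-1 * 1), now (b + ((1 * d) + (-1 * 1)))
step 8: mul_one (←) rewrites d into (d * 1), now (b + ((1 * (d * 1)) + (-1 * 1)))
step 9: mul_one (←) rewrites (d * 1) into ((d * 1) * 1), which is E2

YES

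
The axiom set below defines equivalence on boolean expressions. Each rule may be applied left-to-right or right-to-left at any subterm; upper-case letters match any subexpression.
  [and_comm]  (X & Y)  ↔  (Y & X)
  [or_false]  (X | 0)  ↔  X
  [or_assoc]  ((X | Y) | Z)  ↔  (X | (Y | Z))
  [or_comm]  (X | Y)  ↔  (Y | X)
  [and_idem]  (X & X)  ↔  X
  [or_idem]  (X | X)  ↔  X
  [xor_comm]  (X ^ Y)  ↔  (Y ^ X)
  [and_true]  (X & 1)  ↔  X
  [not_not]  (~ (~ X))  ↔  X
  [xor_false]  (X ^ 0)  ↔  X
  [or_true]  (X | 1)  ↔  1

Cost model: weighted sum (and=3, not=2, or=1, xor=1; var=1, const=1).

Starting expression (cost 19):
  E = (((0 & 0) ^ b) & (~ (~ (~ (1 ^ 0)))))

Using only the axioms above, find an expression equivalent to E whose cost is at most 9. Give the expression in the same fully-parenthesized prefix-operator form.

((0 ^ b) & (~ 1))   [cost 9]

1. [xor_false →] (1 ^ 0)  →  1;  E = (((0 & 0) ^ b) & (~ (~ (~ 1))))
2. [and_idem →] (0 & 0)  →  0;  E = ((0 ^ b) & (~ (~ (~ 1))))
3. [not_not →] (~ (~ (~ 1)))  →  (~ 1);  cost 9 ≤ 9, done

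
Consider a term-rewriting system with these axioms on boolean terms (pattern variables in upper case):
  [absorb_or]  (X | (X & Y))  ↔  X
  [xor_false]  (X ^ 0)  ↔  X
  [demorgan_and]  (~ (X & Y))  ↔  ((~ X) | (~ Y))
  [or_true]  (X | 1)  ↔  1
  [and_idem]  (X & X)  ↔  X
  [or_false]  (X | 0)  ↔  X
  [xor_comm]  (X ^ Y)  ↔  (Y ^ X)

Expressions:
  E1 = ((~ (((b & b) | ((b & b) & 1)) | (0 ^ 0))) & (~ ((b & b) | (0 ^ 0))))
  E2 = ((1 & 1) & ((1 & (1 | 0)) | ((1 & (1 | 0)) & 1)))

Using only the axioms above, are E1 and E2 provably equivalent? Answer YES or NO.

NO

Every axiom is a valid identity, so a rewrite proof would force E1 and E2 to agree under every assignment.
At b=1: E1 = 0 but E2 = 1; they differ, so no derivation exists.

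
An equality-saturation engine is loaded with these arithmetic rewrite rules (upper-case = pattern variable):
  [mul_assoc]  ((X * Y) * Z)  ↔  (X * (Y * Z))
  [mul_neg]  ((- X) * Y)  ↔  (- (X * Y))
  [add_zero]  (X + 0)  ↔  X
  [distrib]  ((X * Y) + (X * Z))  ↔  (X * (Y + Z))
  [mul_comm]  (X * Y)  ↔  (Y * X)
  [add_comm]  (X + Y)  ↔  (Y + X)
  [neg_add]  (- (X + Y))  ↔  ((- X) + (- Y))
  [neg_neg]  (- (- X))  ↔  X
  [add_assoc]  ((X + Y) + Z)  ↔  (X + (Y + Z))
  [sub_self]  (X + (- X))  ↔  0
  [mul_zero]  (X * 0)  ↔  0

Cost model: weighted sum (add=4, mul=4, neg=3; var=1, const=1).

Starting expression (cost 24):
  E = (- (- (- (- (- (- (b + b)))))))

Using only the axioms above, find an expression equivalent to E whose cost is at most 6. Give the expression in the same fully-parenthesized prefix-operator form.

1. [neg_neg →] (- (- (- (- (- (b + b))))))  →  (- (- (- (b + b))));  E = (- (- (- (- (b + b)))))
2. [neg_neg →] (- (- (b + b)))  →  (b + b);  E = (- (- (b + b)))
3. [neg_neg →] (- (- (b + b)))  →  (b + b);  cost 6 ≤ 6, done

(b + b)   [cost 6]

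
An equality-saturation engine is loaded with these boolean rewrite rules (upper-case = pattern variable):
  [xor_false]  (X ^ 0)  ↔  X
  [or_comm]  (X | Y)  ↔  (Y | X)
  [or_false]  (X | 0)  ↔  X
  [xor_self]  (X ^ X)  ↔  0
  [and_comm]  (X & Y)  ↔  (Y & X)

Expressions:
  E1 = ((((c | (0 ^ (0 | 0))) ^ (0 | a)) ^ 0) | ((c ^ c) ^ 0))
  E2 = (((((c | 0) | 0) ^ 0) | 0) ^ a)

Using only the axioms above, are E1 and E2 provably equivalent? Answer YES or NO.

YES

(1) (0 | 0)  =[or_false →]=  0    ⊢ ((((c | (0 ^ 0)) ^ (0 | a)) ^ 0) | ((c ^ c) ^ 0))
(2) (0 ^ 0)  =[xor_false →]=  0    ⊢ ((((c | 0) ^ (0 | a)) ^ 0) | ((c ^ c) ^ 0))
(3) (c ^ c)  =[xor_self →]=  0    ⊢ ((((c | 0) ^ (0 | a)) ^ 0) | (0 ^ 0))
(4) (c | 0)  =[or_false →]=  c    ⊢ (((c ^ (0 | a)) ^ 0) | (0 ^ 0))
(5) ((c ^ (0 | a)) ^ 0)  =[xor_false →]=  (c ^ (0 | a))    ⊢ ((c ^ (0 | a)) | (0 ^ 0))
(6) (0 ^ 0)  =[xor_false →]=  0    ⊢ ((c ^ (0 | a)) | 0)
(7) (0 | a)  =[or_comm →]=  (a | 0)    ⊢ ((c ^ (a | 0)) | 0)
(8) (a | 0)  =[or_false →]=  a    ⊢ ((c ^ a) | 0)
(9) ((c ^ a) | 0)  =[or_false →]=  (c ^ a)
(10) c  =[xor_false ←]=  (c ^ 0)    ⊢ ((c ^ 0) ^ a)
(11) c  =[or_false ←]=  (c | 0)    ⊢ (((c | 0) ^ 0) ^ a)
(12) c  =[or_false ←]=  (c | 0)    ⊢ ((((c | 0) | 0) ^ 0) ^ a)
(13) (((c | 0) | 0) ^ 0)  =[or_false ←]=  ((((c | 0) | 0) ^ 0) | 0)    ⊢ E2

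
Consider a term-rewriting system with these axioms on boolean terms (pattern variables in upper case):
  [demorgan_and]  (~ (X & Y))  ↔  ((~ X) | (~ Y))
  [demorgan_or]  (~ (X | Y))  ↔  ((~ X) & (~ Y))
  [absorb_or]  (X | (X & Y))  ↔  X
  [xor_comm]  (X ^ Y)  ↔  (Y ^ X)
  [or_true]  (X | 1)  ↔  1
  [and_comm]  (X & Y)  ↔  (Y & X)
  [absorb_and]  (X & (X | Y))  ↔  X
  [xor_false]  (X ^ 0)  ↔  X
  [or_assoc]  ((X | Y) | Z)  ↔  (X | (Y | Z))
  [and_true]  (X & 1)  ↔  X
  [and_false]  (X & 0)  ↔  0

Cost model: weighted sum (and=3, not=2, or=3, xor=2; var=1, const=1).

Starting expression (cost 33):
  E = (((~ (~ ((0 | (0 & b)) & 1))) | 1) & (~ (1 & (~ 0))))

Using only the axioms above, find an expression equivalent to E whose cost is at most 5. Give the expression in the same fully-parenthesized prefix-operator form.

(1) (0 | (0 & b))  =[absorb_or →]=  0    ⊢ (((~ (~ (0 & 1))) | 1) & (~ (1 & (~ 0))))
(2) (1 & (~ 0))  =[and_comm →]=  ((~ 0) & 1)    ⊢ (((~ (~ (0 & 1))) | 1) & (~ ((~ 0) & 1)))
(3) ((~ 0) & 1)  =[and_true →]=  (~ 0)    ⊢ (((~ (~ (0 & 1))) | 1) & (~ (~ 0)))
(4) (0 & 1)  =[and_true →]=  0    ⊢ (((~ (~ 0)) | 1) & (~ (~ 0)))
(5) (((~ (~ 0)) | 1) & (~ (~ 0)))  =[and_comm →]=  ((~ (~ 0)) & ((~ (~ 0)) | 1))
(6) ((~ (~ 0)) & ((~ (~ 0)) | 1))  =[absorb_and →]=  (~ (~ 0))    ⊢ cost 5, within 5

(~ (~ 0))   [cost 5]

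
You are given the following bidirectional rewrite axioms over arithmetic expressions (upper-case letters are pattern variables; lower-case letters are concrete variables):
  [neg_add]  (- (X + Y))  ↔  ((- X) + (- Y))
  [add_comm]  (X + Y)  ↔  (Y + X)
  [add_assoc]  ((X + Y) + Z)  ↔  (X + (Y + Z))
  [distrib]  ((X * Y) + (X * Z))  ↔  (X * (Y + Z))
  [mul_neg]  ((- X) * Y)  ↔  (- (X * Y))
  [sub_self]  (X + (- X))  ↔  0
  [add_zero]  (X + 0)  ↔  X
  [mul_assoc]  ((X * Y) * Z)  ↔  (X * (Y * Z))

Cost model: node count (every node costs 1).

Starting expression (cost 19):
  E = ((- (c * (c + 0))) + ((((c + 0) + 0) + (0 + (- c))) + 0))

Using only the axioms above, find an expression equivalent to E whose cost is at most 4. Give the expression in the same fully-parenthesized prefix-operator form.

1. [add_zero →] ((((c + 0) + 0) + (0 + (- c))) + 0)  →  (((c + 0) + 0) + (0 + (- c)));  E = ((- (c * (c + 0))) + (((c + 0) + 0) + (0 + (- c))))
2. [add_zero →] (c + 0)  →  c;  E = ((- (c * c)) + (((c + 0) + 0) + (0 + (- c))))
3. [add_zero →] (c + 0)  →  c;  E = ((- (c * c)) + ((c + 0) + (0 + (- c))))
4. [add_comm →] (0 + (- c))  →  ((- c) + 0);  E = ((- (c * c)) + ((c + 0) + ((- c) + 0)))
5. [add_zero →] ((- c) + 0)  →  (- c);  E = ((- (c * c)) + ((c + 0) + (- c)))
6. [add_zero →] (c + 0)  →  c;  E = ((- (c * c)) + (c + (- c)))
7. [sub_self →] (c + (- c))  →  0;  E = ((- (c * c)) + 0)
8. [add_zero →] ((- (c * c)) + 0)  →  (- (c * c));  cost 4 ≤ 4, done

(- (c * c))   [cost 4]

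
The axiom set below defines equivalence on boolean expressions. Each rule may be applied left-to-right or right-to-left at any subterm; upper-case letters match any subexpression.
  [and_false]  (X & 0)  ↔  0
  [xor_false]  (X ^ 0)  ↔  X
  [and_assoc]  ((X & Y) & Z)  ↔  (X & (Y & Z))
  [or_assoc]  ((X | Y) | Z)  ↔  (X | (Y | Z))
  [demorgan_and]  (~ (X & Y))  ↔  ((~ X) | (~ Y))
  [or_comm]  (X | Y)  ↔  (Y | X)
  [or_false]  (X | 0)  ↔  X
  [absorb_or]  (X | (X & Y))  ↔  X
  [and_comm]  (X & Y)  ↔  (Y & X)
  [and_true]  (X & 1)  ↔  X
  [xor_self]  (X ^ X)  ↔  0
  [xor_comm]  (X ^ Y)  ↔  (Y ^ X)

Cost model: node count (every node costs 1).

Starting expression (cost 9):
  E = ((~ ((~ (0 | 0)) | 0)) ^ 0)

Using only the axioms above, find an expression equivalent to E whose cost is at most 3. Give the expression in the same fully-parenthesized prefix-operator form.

(~ (~ 0))   [cost 3]

(1) (0 | 0)  =[or_false →]=  0    ⊢ ((~ ((~ 0) | 0)) ^ 0)
(2) ((~ ((~ 0) | 0)) ^ 0)  =[xor_false →]=  (~ ((~ 0) | 0))
(3) ((~ 0) | 0)  =[or_false →]=  (~ 0)    ⊢ cost 3, within 3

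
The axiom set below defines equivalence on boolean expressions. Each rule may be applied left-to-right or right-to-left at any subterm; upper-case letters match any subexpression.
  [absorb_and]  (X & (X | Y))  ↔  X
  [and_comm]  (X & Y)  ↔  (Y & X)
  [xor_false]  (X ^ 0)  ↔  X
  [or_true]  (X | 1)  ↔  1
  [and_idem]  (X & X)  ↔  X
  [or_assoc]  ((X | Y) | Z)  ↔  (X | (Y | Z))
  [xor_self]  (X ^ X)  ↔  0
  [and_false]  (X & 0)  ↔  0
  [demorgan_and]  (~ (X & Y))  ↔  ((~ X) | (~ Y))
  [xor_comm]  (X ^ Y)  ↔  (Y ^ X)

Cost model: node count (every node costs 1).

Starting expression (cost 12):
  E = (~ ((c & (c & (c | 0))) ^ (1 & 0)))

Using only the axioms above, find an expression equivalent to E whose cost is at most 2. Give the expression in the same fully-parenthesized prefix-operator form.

(1) (c & (c | 0))  =[absorb_and →]=  c    ⊢ (~ ((c & c) ^ (1 & 0)))
(2) (c & c)  =[and_idem →]=  c    ⊢ (~ (c ^ (1 & 0)))
(3) (1 & 0)  =[and_false →]=  0    ⊢ (~ (c ^ 0))
(4) (c ^ 0)  =[xor_false →]=  c    ⊢ cost 2, within 2

(~ c)   [cost 2]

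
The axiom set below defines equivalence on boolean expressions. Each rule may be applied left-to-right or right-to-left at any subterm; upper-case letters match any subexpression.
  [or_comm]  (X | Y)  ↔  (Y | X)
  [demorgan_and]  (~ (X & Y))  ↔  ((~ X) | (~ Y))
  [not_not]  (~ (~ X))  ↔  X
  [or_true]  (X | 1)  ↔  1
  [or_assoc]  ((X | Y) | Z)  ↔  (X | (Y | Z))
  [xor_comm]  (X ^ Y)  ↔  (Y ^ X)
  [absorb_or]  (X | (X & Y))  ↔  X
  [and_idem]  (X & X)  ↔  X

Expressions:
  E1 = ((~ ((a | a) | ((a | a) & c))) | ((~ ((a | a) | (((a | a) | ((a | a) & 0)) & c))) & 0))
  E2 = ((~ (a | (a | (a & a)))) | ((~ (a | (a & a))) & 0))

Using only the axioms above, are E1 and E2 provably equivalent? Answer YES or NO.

(1) ((a | a) | ((a | a) & 0))  =[absorb_or →]=  (a | a)    ⊢ ((~ ((a | a) | ((a | a) & c))) | ((~ ((a | a) | ((a | a) & c))) & 0))
(2) ((~ ((a | a) | ((a | a) & c))) | ((~ ((a | a) | ((a | a) & c))) & 0))  =[absorb_or →]=  (~ ((a | a) | ((a | a) & c)))
(3) ((a | a) | ((a | a) & c))  =[absorb_or →]=  (a | a)    ⊢ (~ (a | a))
(4) (~ (a | a))  =[absorb_or ←]=  ((~ (a | a)) | ((~ (a | a)) & 0))
(5) a  =[absorb_or ←]=  (a | (a & a))    ⊢ ((~ (a | (a | (a & a)))) | ((~ (a | a)) & 0))
(6) a  =[and_idem ←]=  (a & a)    ⊢ E2

YES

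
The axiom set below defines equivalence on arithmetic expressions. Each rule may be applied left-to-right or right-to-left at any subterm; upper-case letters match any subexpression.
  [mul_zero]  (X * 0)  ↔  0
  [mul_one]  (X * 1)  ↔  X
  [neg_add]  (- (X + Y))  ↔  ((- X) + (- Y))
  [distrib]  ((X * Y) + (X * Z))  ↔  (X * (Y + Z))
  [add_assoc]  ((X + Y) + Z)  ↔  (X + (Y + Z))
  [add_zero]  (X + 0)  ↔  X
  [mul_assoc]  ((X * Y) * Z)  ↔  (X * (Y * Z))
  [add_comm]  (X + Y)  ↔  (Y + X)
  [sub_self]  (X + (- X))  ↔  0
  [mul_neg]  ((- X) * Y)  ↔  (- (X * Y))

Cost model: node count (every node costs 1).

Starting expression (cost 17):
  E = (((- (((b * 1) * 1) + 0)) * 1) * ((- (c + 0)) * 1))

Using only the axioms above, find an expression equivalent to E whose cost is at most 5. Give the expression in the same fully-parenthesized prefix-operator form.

((- b) * (- c))   [cost 5]

1. [add_zero →] (((b * 1) * 1) + 0)  →  ((b * 1) * 1);  E = (((- ((b * 1) * 1)) * 1) * ((- (c + 0)) * 1))
2. [add_zero →] (c + 0)  →  c;  E = (((- ((b * 1) * 1)) * 1) * ((- c) * 1))
3. [mul_one →] ((b * 1) * 1)  →  (b * 1);  E = (((- (b * 1)) * 1) * ((- c) * 1))
4. [mul_one →] (b * 1)  →  b;  E = (((- b) * 1) * ((- c) * 1))
5. [mul_one →] ((- b) * 1)  →  (- b);  E = ((- b) * ((- c) * 1))
6. [mul_one →] ((- c) * 1)  →  (- c);  cost 5 ≤ 5, done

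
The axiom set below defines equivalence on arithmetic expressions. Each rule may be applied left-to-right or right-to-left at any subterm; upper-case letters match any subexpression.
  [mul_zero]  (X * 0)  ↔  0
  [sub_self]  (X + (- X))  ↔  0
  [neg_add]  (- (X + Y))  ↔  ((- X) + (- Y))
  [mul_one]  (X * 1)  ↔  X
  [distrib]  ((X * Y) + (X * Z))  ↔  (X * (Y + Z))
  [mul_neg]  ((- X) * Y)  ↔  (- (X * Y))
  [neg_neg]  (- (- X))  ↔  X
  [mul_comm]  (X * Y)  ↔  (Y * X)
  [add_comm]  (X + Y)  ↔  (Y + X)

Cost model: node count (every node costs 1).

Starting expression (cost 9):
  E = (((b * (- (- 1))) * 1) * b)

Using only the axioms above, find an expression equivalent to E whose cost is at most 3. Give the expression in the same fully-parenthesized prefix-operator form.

(1) (- (- 1))  =[neg_neg →]=  1    ⊢ (((b * 1) * 1) * b)
(2) (b * 1)  =[mul_one →]=  b    ⊢ ((b * 1) * b)
(3) (b * 1)  =[mul_one →]=  b    ⊢ cost 3, within 3

(b * b)   [cost 3]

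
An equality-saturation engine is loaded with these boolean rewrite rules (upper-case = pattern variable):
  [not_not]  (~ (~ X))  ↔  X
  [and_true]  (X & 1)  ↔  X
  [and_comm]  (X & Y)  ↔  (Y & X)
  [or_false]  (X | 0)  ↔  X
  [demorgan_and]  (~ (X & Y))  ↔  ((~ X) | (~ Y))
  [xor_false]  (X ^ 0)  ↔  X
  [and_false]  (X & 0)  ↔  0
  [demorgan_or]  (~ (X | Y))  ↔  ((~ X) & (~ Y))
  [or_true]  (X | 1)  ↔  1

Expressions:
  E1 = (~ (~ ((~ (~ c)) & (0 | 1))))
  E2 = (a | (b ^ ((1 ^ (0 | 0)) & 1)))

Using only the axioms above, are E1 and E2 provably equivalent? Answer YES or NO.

All listed rules preserve value, hence provable equivalence implies equal values everywhere; look for a separating assignment.
a=0, b=0, c=0 gives E1 ↦ 0, E2 ↦ 1; values differ ⇒ not provably equivalent.

NO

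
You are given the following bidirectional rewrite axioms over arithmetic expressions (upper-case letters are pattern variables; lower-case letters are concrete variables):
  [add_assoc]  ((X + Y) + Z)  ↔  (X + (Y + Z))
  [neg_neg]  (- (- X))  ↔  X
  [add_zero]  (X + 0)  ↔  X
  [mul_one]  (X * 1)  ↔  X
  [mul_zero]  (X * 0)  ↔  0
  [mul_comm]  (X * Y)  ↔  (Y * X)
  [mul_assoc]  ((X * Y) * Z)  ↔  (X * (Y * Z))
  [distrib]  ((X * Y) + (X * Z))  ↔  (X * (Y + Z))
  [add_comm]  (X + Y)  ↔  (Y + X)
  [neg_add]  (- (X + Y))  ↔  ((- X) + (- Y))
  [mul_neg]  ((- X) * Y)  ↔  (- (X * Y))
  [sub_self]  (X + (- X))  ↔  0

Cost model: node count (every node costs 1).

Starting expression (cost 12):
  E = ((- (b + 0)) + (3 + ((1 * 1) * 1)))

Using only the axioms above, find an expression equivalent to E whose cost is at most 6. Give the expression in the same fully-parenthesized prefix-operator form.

((- b) + (3 + 1))   [cost 6]

(1) (b + 0)  =[add_zero →]=  b    ⊢ ((- b) + (3 + ((1 * 1) * 1)))
(2) (1 * 1)  =[mul_one →]=  1    ⊢ ((- b) + (3 + (1 * 1)))
(3) (1 * 1)  =[mul_one →]=  1    ⊢ cost 6, within 6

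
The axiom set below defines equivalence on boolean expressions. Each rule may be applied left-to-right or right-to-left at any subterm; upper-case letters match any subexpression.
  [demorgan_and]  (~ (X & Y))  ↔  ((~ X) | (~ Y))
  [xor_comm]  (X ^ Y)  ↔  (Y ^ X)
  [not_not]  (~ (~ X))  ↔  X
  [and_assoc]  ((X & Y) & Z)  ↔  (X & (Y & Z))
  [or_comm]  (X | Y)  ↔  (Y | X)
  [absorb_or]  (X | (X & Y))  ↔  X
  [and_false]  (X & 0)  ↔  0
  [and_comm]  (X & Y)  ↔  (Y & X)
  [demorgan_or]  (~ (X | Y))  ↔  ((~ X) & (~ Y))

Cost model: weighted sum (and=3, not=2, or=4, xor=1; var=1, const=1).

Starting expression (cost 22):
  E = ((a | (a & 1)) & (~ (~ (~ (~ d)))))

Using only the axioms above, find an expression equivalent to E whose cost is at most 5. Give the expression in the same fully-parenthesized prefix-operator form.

(a & d)   [cost 5]

(1) (~ (~ d))  =[not_not →]=  d    ⊢ ((a | (a & 1)) & (~ (~ d)))
(2) (a | (a & 1))  =[absorb_or →]=  a    ⊢ (a & (~ (~ d)))
(3) (~ (~ d))  =[not_not →]=  d    ⊢ cost 5, within 5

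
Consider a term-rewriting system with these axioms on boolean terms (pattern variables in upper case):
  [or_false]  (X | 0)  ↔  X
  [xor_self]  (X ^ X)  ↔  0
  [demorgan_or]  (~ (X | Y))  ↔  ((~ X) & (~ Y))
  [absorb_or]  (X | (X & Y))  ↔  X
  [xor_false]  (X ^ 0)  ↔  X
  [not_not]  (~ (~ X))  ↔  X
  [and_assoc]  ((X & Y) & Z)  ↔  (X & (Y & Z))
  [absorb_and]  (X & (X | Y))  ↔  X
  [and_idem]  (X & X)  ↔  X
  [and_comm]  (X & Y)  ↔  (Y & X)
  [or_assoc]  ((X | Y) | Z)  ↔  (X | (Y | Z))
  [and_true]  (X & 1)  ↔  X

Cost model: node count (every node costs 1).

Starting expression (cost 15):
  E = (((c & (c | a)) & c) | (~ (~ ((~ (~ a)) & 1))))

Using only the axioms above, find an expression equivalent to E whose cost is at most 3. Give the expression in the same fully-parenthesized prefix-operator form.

(c | a)   [cost 3]

step 1: not_not (→) rewrites (~ (~ a)) into a, now (((c & (c | a)) & c) | (~ (~ (a & 1))))
step 2: absorb_and (→) rewrites (c & (c | a)) into c, now ((c & c) | (~ (~ (a & 1))))
step 3: and_true (→) rewrites (a & 1) into a, now ((c & c) | (~ (~ a)))
step 4: and_idem (→) rewrites (c & c) into c, now (c | (~ (~ a)))
step 5: not_not (→) rewrites (~ (~ a)) into a, reaching cost 3 (bound 3)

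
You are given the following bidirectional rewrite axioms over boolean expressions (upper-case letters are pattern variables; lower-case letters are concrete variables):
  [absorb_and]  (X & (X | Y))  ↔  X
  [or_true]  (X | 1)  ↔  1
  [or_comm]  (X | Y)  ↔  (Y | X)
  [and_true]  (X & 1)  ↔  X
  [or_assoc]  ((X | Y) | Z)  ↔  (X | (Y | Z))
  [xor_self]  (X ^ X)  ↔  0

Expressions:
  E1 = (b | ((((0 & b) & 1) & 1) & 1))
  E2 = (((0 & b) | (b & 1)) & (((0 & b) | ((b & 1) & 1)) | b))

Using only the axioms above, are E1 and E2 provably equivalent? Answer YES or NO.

YES

(1) ((((0 & b) & 1) & 1) & 1)  =[and_true →]=  (((0 & b) & 1) & 1)    ⊢ (b | (((0 & b) & 1) & 1))
(2) (((0 & b) & 1) & 1)  =[and_true →]=  ((0 & b) & 1)    ⊢ (b | ((0 & b) & 1))
(3) ((0 & b) & 1)  =[and_true →]=  (0 & b)    ⊢ (b | (0 & b))
(4) (b | (0 & b))  =[or_comm →]=  ((0 & b) | b)
(5) b  =[and_true ←]=  (b & 1)    ⊢ ((0 & b) | (b & 1))
(6) ((0 & b) | (b & 1))  =[absorb_and ←]=  (((0 & b) | (b & 1)) & (((0 & b) | (b & 1)) | b))
(7) (b & 1)  =[and_true ←]=  ((b & 1) & 1)    ⊢ E2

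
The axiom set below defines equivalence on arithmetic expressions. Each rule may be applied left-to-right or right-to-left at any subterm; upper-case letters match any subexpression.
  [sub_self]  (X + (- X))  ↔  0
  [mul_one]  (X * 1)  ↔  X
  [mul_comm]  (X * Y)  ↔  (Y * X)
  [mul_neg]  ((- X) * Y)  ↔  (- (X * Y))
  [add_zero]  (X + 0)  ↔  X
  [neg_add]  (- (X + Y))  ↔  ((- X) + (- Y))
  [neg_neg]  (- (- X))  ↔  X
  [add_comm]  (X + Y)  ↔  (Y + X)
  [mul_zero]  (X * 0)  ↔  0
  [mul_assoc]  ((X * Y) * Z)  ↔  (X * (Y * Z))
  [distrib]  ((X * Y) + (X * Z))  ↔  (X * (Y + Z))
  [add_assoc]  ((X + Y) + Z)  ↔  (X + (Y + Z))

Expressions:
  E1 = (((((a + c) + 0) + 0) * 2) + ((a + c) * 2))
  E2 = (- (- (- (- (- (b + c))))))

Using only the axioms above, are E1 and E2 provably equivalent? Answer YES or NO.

All listed rules preserve value, hence provable equivalence implies equal values everywhere; look for a separating assignment.
a=0, b=0, c=1 gives E1 ↦ 4, E2 ↦ -1; values differ ⇒ not provably equivalent.

NO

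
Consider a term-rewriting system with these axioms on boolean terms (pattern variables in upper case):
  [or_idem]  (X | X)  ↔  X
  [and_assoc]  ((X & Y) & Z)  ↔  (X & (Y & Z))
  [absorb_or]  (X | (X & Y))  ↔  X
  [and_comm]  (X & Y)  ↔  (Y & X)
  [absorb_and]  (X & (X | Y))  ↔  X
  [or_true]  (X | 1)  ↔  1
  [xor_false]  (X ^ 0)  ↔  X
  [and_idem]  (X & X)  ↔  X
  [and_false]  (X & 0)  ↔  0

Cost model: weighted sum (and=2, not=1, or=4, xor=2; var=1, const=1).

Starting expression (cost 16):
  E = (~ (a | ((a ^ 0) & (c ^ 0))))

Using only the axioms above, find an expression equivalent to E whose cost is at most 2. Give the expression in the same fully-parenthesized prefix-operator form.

(1) (a ^ 0)  =[xor_false →]=  a    ⊢ (~ (a | (a & (c ^ 0))))
(2) (c ^ 0)  =[xor_false →]=  c    ⊢ (~ (a | (a & c)))
(3) (a | (a & c))  =[absorb_or →]=  a    ⊢ cost 2, within 2

(~ a)   [cost 2]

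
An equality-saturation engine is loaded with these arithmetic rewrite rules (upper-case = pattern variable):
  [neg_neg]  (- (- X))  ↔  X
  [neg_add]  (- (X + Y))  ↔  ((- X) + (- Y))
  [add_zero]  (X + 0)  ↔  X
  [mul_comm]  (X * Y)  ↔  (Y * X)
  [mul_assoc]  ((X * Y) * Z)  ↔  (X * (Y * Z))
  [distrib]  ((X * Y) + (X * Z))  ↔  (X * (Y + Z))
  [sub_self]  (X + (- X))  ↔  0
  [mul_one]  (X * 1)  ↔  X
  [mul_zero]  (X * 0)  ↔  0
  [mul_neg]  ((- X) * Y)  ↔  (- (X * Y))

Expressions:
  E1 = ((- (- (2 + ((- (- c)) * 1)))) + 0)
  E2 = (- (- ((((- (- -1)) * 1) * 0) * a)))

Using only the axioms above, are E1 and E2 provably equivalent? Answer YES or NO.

NO

All listed rules preserve value, hence provable equivalence implies equal values everywhere; look for a separating assignment.
a=0, c=0 gives E1 ↦ 2, E2 ↦ 0; values differ ⇒ not provably equivalent.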